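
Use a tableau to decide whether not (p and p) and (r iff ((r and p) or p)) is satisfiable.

Initial set: {T (not (p and p) and (r iff ((r and p) or p)))}.
T (not (p and p) and (r iff ((r and p) or p))): α-rule — add T not (p and p), T (r iff ((r and p) or p)).
T not (p and p): β-rule — branch into F p  //  F p.
  branch 1 (add F p):
    T (r iff ((r and p) or p)): β-rule — branch into T r, T ((r and p) or p)  //  F r, F ((r and p) or p).
      branch 1.1 (add T r, T ((r and p) or p)):
        T ((r and p) or p): β-rule — branch into T (r and p)  //  T p.
          branch 1.1.1 (add T (r and p)):
            T (r and p): α-rule — add T r, T p.
            × closes — contains both p and not p.
          branch 1.1.2 (add T p):
            × closes — contains both p and not p.
      branch 1.2 (add F r, F ((r and p) or p)):
        F ((r and p) or p): α-rule — add F (r and p), F p.
        F (r and p): β-rule — branch into F r  //  F p.
          branch 1.2.1 (add F r):
            ○ open, literals {p=false, r=false}.
          branch 1.2.2 (add F p):
            ○ open, literals {p=false, r=false}.
  branch 2 (add F p):
    T (r iff ((r and p) or p)): β-rule — branch into T r, T ((r and p) or p)  //  F r, F ((r and p) or p).
      branch 2.1 (add T r, T ((r and p) or p)):
        T ((r and p) or p): β-rule — branch into T (r and p)  //  T p.
          branch 2.1.1 (add T (r and p)):
            T (r and p): α-rule — add T r, T p.
            × closes — contains both p and not p.
          branch 2.1.2 (add T p):
            × closes — contains both p and not p.
      branch 2.2 (add F r, F ((r and p) or p)):
        F ((r and p) or p): α-rule — add F (r and p), F p.
        F (r and p): β-rule — branch into F r  //  F p.
          branch 2.2.1 (add F r):
            ○ open, literals {p=false, r=false}.
          branch 2.2.2 (add F p):
            ○ open, literals {p=false, r=false}.
4 branches closed, 4 open.
An open branch gives a satisfying assignment: p=false, r=false.

Satisfiable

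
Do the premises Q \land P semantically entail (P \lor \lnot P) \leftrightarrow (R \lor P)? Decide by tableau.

Yes

Initial set: {(Q \land P); \lnot ((P \lor \lnot P) \leftrightarrow (R \lor P))}.
(Q \land P): α-rule — add Q, P.
\lnot ((P \lor \lnot P) \leftrightarrow (R \lor P)): β-rule — branch into (P \lor \lnot P), \lnot (R \lor P)  //  \lnot (P \lor \lnot P), (R \lor P).
  branch 1 (add (P \lor \lnot P), \lnot (R \lor P)):
    \lnot (R \lor P): α-rule — add \lnot R, \lnot P.
    × closes — contains both P and \lnot P.
  branch 2 (add \lnot (P \lor \lnot P), (R \lor P)):
    \lnot (P \lor \lnot P): α-rule — add \lnot P, \lnot \lnot P.
    × closes — contains both P and \lnot P.
All 2 branches close.
Every branch closed, so the premises entail the conclusion.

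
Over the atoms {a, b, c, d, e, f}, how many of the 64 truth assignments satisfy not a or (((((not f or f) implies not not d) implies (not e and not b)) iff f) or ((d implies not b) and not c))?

54

Initial set: {(not a or (((((not f or f) implies not not d) implies (not e and not b)) iff f) or ((d implies not b) and not c)))}.
(not a or (((((not f or f) implies not not d) implies (not e and not b)) iff f) or ((d implies not b) and not c))): β-rule — branch into not a  //  (((((not f or f) implies not not d) implies (not e and not b)) iff f) or ((d implies not b) and not c)).
  branch 1 (add not a):
    ○ open, literals {a=F}.
  branch 2 (add (((((not f or f) implies not not d) implies (not e and not b)) iff f) or ((d implies not b) and not c))):
    (((((not f or f) implies not not d) implies (not e and not b)) iff f) or ((d implies not b) and not c)): β-rule — branch into ((((not f or f) implies not not d) implies (not e and not b)) iff f)  //  ((d implies not b) and not c).
      branch 2.1 (add ((((not f or f) implies not not d) implies (not e and not b)) iff f)):
        ((((not f or f) implies not not d) implies (not e and not b)) iff f): β-rule — branch into (((not f or f) implies not not d) implies (not e and not b)), f  //  not (((not f or f) implies not not d) implies (not e and not b)), not f.
          branch 2.1.1 (add (((not f or f) implies not not d) implies (not e and not b)), f):
            (((not f or f) implies not not d) implies (not e and not b)): β-rule — branch into not ((not f or f) implies not not d)  //  (not e and not b).
              branch 2.1.1.1 (add not ((not f or f) implies not not d)):
                not ((not f or f) implies not not d): α-rule — add (not f or f), not not not d.
                not not not d: drop double negation, giving not d.
                (not f or f): β-rule — branch into not f  //  f.
                  branch 2.1.1.1.1 (add not f):
                    × closes — contains both f and not f.
                  branch 2.1.1.1.2 (add f):
                    ○ open, literals {d=F, f=T}.
              branch 2.1.1.2 (add (not e and not b)):
                (not e and not b): α-rule — add not e, not b.
                ○ open, literals {b=F, e=F, f=T}.
          branch 2.1.2 (add not (((not f or f) implies not not d) implies (not e and not b)), not f):
            not (((not f or f) implies not not d) implies (not e and not b)): α-rule — add ((not f or f) implies not not d), not (not e and not b).
            ((not f or f) implies not not d): β-rule — branch into not (not f or f)  //  not not d.
              branch 2.1.2.1 (add not (not f or f)):
                not (not f or f): α-rule — add not not f, not f.
                × closes — contains both f and not f.
              branch 2.1.2.2 (add not not d):
                not not d: drop double negation, giving d.
                not (not e and not b): β-rule — branch into not not e  //  not not b.
                  branch 2.1.2.2.1 (add not not e):
                    ○ open, literals {d=T, e=T, f=F}.
                  branch 2.1.2.2.2 (add not not b):
                    ○ open, literals {b=T, d=T, f=F}.
      branch 2.2 (add ((d implies not b) and not c)):
        ((d implies not b) and not c): α-rule — add (d implies not b), not c.
        (d implies not b): β-rule — branch into not d  //  not b.
          branch 2.2.1 (add not d):
            ○ open, literals {c=F, d=F}.
          branch 2.2.2 (add not b):
            ○ open, literals {b=F, c=F}.
2 branches closed, 7 open.
Each open branch fixes some atoms; the unmentioned ones are free. Counting distinct full assignments: branch {a=F} (b, c, d, e, f) contributes 32 new; branch {d=F, f=T} (a, b, c, e) contributes 8 new; branch {b=F, e=F, f=T} (a, c, d) contributes 2 new; branch {d=T, e=T, f=F} (a, b, c) contributes 4 new; branch {b=T, d=T, f=F} (a, c, e) contributes 2 new; branch {c=F, d=F} (a, b, e, f) contributes 4 new; branch {b=F, c=F} (a, d, e, f) contributes 2 new. Total: 54.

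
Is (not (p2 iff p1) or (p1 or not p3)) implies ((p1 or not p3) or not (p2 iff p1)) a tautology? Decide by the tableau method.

Assume the negation and expand:
Initial set: {not ((not (p2 iff p1) or (p1 or not p3)) implies ((p1 or not p3) or not (p2 iff p1)))}.
not ((not (p2 iff p1) or (p1 or not p3)) implies ((p1 or not p3) or not (p2 iff p1))): α-rule — add (not (p2 iff p1) or (p1 or not p3)), not ((p1 or not p3) or not (p2 iff p1)).
not ((p1 or not p3) or not (p2 iff p1)): α-rule — add not (p1 or not p3), not not (p2 iff p1).
not (p1 or not p3): α-rule — add not p1, not not p3.
(not (p2 iff p1) or (p1 or not p3)): β-rule — branch into not (p2 iff p1)  //  (p1 or not p3).
  branch 1 (add not (p2 iff p1)):
    not not (p2 iff p1): β-rule — branch into p2, p1  //  not p2, not p1.
      branch 1.1 (add p2, p1):
        × closes — contains both p1 and not p1.
      branch 1.2 (add not p2, not p1):
        not (p2 iff p1): β-rule — branch into p2, not p1  //  not p2, p1.
          branch 1.2.1 (add p2, not p1):
            × closes — contains both p2 and not p2.
          branch 1.2.2 (add not p2, p1):
            × closes — contains both p1 and not p1.
  branch 2 (add (p1 or not p3)):
    not not (p2 iff p1): β-rule — branch into p2, p1  //  not p2, not p1.
      branch 2.1 (add p2, p1):
        × closes — contains both p1 and not p1.
      branch 2.2 (add not p2, not p1):
        (p1 or not p3): β-rule — branch into p1  //  not p3.
          branch 2.2.1 (add p1):
            × closes — contains both p1 and not p1.
          branch 2.2.2 (add not p3):
            × closes — contains both p3 and not p3.
All 6 branches close.
Every branch closed, so the negation is unsatisfiable and the formula is valid.

Valid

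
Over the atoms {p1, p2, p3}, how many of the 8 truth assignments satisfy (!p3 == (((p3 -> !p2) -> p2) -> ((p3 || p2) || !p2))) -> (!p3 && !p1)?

Initial set: {((!p3 == (((p3 -> !p2) -> p2) -> ((p3 || p2) || !p2))) -> (!p3 && !p1))}.
((!p3 == (((p3 -> !p2) -> p2) -> ((p3 || p2) || !p2))) -> (!p3 && !p1)): β-rule — branch into !(!p3 == (((p3 -> !p2) -> p2) -> ((p3 || p2) || !p2)))  //  (!p3 && !p1).
  branch 1 (add !(!p3 == (((p3 -> !p2) -> p2) -> ((p3 || p2) || !p2)))):
    !(!p3 == (((p3 -> !p2) -> p2) -> ((p3 || p2) || !p2))): β-rule — branch into !p3, !(((p3 -> !p2) -> p2) -> ((p3 || p2) || !p2))  //  !!p3, (((p3 -> !p2) -> p2) -> ((p3 || p2) || !p2)).
      branch 1.1 (add !p3, !(((p3 -> !p2) -> p2) -> ((p3 || p2) || !p2))):
        !(((p3 -> !p2) -> p2) -> ((p3 || p2) || !p2)): α-rule — add ((p3 -> !p2) -> p2), !((p3 || p2) || !p2).
        !((p3 || p2) || !p2): α-rule — add !(p3 || p2), !!p2.
        !(p3 || p2): α-rule — add !p3, !p2.
        × closes — contains both p2 and !p2.
      branch 1.2 (add !!p3, (((p3 -> !p2) -> p2) -> ((p3 || p2) || !p2))):
        (((p3 -> !p2) -> p2) -> ((p3 || p2) || !p2)): β-rule — branch into !((p3 -> !p2) -> p2)  //  ((p3 || p2) || !p2).
          branch 1.2.1 (add !((p3 -> !p2) -> p2)):
            !((p3 -> !p2) -> p2): α-rule — add (p3 -> !p2), !p2.
            (p3 -> !p2): β-rule — branch into !p3  //  !p2.
              branch 1.2.1.1 (add !p3):
                × closes — contains both p3 and !p3.
              branch 1.2.1.2 (add !p2):
                ○ open, literals {p2=0, p3=1}.
          branch 1.2.2 (add ((p3 || p2) || !p2)):
            ((p3 || p2) || !p2): β-rule — branch into (p3 || p2)  //  !p2.
              branch 1.2.2.1 (add (p3 || p2)):
                (p3 || p2): β-rule — branch into p3  //  p2.
                  branch 1.2.2.1.1 (add p3):
                    ○ open, literals {p3=1}.
                  branch 1.2.2.1.2 (add p2):
                    ○ open, literals {p2=1, p3=1}.
              branch 1.2.2.2 (add !p2):
                ○ open, literals {p2=0, p3=1}.
  branch 2 (add (!p3 && !p1)):
    (!p3 && !p1): α-rule — add !p3, !p1.
    ○ open, literals {p1=0, p3=0}.
2 branches closed, 5 open.
Each open branch fixes some atoms; the unmentioned ones are free. Counting distinct full assignments: branch {p2=0, p3=1} (p1) contributes 2 new; branch {p3=1} (p1, p2) contributes 2 new; branch {p2=1, p3=1} (p1) contributes 0 new; branch {p2=0, p3=1} (p1) contributes 0 new; branch {p1=0, p3=0} (p2) contributes 2 new. Total: 6.

6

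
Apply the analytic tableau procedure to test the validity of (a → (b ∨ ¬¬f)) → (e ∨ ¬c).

Assume the negation and expand:
Initial set: {F ((a → (b ∨ ¬¬f)) → (e ∨ ¬c))}.
F ((a → (b ∨ ¬¬f)) → (e ∨ ¬c)): α-rule — add T (a → (b ∨ ¬¬f)), F (e ∨ ¬c).
F (e ∨ ¬c): α-rule — add F e, F ¬c.
T (a → (b ∨ ¬¬f)): β-rule — branch into F a  //  T (b ∨ ¬¬f).
  branch 1 (add F a):
    ○ open, literals {a=false, c=true, e=false}.
  branch 2 (add T (b ∨ ¬¬f)):
    T (b ∨ ¬¬f): β-rule — branch into T b  //  T ¬¬f.
      branch 2.1 (add T b):
        ○ open, literals {b=true, c=true, e=false}.
      branch 2.2 (add T ¬¬f):
        T ¬¬f: drop double negation, giving T f.
        ○ open, literals {c=true, e=false, f=true}.
0 branches closed, 3 open.
An open branch gives a countermodel: a=false, c=true, e=false (unmentioned atoms arbitrary); under it the original formula is false.

Not valid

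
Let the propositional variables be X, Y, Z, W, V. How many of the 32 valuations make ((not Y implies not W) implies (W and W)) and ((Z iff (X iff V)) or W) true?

Initial set: {T (((not Y implies not W) implies (W and W)) and ((Z iff (X iff V)) or W))}.
T (((not Y implies not W) implies (W and W)) and ((Z iff (X iff V)) or W)): α-rule — add T ((not Y implies not W) implies (W and W)), T ((Z iff (X iff V)) or W).
T ((not Y implies not W) implies (W and W)): β-rule — branch into F (not Y implies not W)  //  T (W and W).
  branch 1 (add F (not Y implies not W)):
    F (not Y implies not W): α-rule — add T not Y, F not W.
    T ((Z iff (X iff V)) or W): β-rule — branch into T (Z iff (X iff V))  //  T W.
      branch 1.1 (add T (Z iff (X iff V))):
        T (Z iff (X iff V)): β-rule — branch into T Z, T (X iff V)  //  F Z, F (X iff V).
          branch 1.1.1 (add T Z, T (X iff V)):
            T (X iff V): β-rule — branch into T X, T V  //  F X, F V.
              branch 1.1.1.1 (add T X, T V):
                ○ open, literals {V=T, W=T, X=T, Y=F, Z=T}.
              branch 1.1.1.2 (add F X, F V):
                ○ open, literals {V=F, W=T, X=F, Y=F, Z=T}.
          branch 1.1.2 (add F Z, F (X iff V)):
            F (X iff V): β-rule — branch into T X, F V  //  F X, T V.
              branch 1.1.2.1 (add T X, F V):
                ○ open, literals {V=F, W=T, X=T, Y=F, Z=F}.
              branch 1.1.2.2 (add F X, T V):
                ○ open, literals {V=T, W=T, X=F, Y=F, Z=F}.
      branch 1.2 (add T W):
        ○ open, literals {W=T, Y=F}.
  branch 2 (add T (W and W)):
    T (W and W): α-rule — add T W, T W.
    T ((Z iff (X iff V)) or W): β-rule — branch into T (Z iff (X iff V))  //  T W.
      branch 2.1 (add T (Z iff (X iff V))):
        T (Z iff (X iff V)): β-rule — branch into T Z, T (X iff V)  //  F Z, F (X iff V).
          branch 2.1.1 (add T Z, T (X iff V)):
            T (X iff V): β-rule — branch into T X, T V  //  F X, F V.
              branch 2.1.1.1 (add T X, T V):
                ○ open, literals {V=T, W=T, X=T, Z=T}.
              branch 2.1.1.2 (add F X, F V):
                ○ open, literals {V=F, W=T, X=F, Z=T}.
          branch 2.1.2 (add F Z, F (X iff V)):
            F (X iff V): β-rule — branch into T X, F V  //  F X, T V.
              branch 2.1.2.1 (add T X, F V):
                ○ open, literals {V=F, W=T, X=T, Z=F}.
              branch 2.1.2.2 (add F X, T V):
                ○ open, literals {V=T, W=T, X=F, Z=F}.
      branch 2.2 (add T W):
        ○ open, literals {W=T}.
0 branches closed, 10 open.
Each open branch fixes some atoms; the unmentioned ones are free. Counting distinct full assignments: branch {V=T, W=T, X=T, Y=F, Z=T} (none free) contributes 1 new; branch {V=F, W=T, X=F, Y=F, Z=T} (none free) contributes 1 new; branch {V=F, W=T, X=T, Y=F, Z=F} (none free) contributes 1 new; branch {V=T, W=T, X=F, Y=F, Z=F} (none free) contributes 1 new; branch {W=T, Y=F} (X, Z, V) contributes 4 new; branch {V=T, W=T, X=T, Z=T} (Y) contributes 1 new; branch {V=F, W=T, X=F, Z=T} (Y) contributes 1 new; branch {V=F, W=T, X=T, Z=F} (Y) contributes 1 new; branch {V=T, W=T, X=F, Z=F} (Y) contributes 1 new; branch {W=T} (X, Y, Z, V) contributes 4 new. Total: 16.

16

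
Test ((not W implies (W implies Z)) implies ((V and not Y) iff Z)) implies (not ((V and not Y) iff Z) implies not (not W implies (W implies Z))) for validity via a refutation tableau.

Assume the negation and expand:
Initial set: {not (((not W implies (W implies Z)) implies ((V and not Y) iff Z)) implies (not ((V and not Y) iff Z) implies not (not W implies (W implies Z))))}.
not (((not W implies (W implies Z)) implies ((V and not Y) iff Z)) implies (not ((V and not Y) iff Z) implies not (not W implies (W implies Z)))): α-rule — add ((not W implies (W implies Z)) implies ((V and not Y) iff Z)), not (not ((V and not Y) iff Z) implies not (not W implies (W implies Z))).
not (not ((V and not Y) iff Z) implies not (not W implies (W implies Z))): α-rule — add not ((V and not Y) iff Z), not not (not W implies (W implies Z)).
((not W implies (W implies Z)) implies ((V and not Y) iff Z)): β-rule — branch into not (not W implies (W implies Z))  //  ((V and not Y) iff Z).
  branch 1 (add not (not W implies (W implies Z))):
    not (not W implies (W implies Z)): α-rule — add not W, not (W implies Z).
    not (W implies Z): α-rule — add W, not Z.
    × closes — contains both W and not W.
  branch 2 (add ((V and not Y) iff Z)):
    not ((V and not Y) iff Z): β-rule — branch into (V and not Y), not Z  //  not (V and not Y), Z.
      branch 2.1 (add (V and not Y), not Z):
        (V and not Y): α-rule — add V, not Y.
        not not (not W implies (W implies Z)): β-rule — branch into not not W  //  (W implies Z).
          branch 2.1.1 (add not not W):
            ((V and not Y) iff Z): β-rule — branch into (V and not Y), Z  //  not (V and not Y), not Z.
              branch 2.1.1.1 (add (V and not Y), Z):
                × closes — contains both Z and not Z.
              branch 2.1.1.2 (add not (V and not Y), not Z):
                not (V and not Y): β-rule — branch into not V  //  not not Y.
                  branch 2.1.1.2.1 (add not V):
                    × closes — contains both V and not V.
                  branch 2.1.1.2.2 (add not not Y):
                    × closes — contains both Y and not Y.
          branch 2.1.2 (add (W implies Z)):
            ((V and not Y) iff Z): β-rule — branch into (V and not Y), Z  //  not (V and not Y), not Z.
              branch 2.1.2.1 (add (V and not Y), Z):
                × closes — contains both Z and not Z.
              branch 2.1.2.2 (add not (V and not Y), not Z):
                (W implies Z): β-rule — branch into not W  //  Z.
                  branch 2.1.2.2.1 (add not W):
                    not (V and not Y): β-rule — branch into not V  //  not not Y.
                      branch 2.1.2.2.1.1 (add not V):
                        × closes — contains both V and not V.
                      branch 2.1.2.2.1.2 (add not not Y):
                        × closes — contains both Y and not Y.
                  branch 2.1.2.2.2 (add Z):
                    × closes — contains both Z and not Z.
      branch 2.2 (add not (V and not Y), Z):
        not not (not W implies (W implies Z)): β-rule — branch into not not W  //  (W implies Z).
          branch 2.2.1 (add not not W):
            ((V and not Y) iff Z): β-rule — branch into (V and not Y), Z  //  not (V and not Y), not Z.
              branch 2.2.1.1 (add (V and not Y), Z):
                (V and not Y): α-rule — add V, not Y.
                not (V and not Y): β-rule — branch into not V  //  not not Y.
                  branch 2.2.1.1.1 (add not V):
                    × closes — contains both V and not V.
                  branch 2.2.1.1.2 (add not not Y):
                    × closes — contains both Y and not Y.
              branch 2.2.1.2 (add not (V and not Y), not Z):
                × closes — contains both Z and not Z.
          branch 2.2.2 (add (W implies Z)):
            ((V and not Y) iff Z): β-rule — branch into (V and not Y), Z  //  not (V and not Y), not Z.
              branch 2.2.2.1 (add (V and not Y), Z):
                (V and not Y): α-rule — add V, not Y.
                not (V and not Y): β-rule — branch into not V  //  not not Y.
                  branch 2.2.2.1.1 (add not V):
                    × closes — contains both V and not V.
                  branch 2.2.2.1.2 (add not not Y):
                    × closes — contains both Y and not Y.
              branch 2.2.2.2 (add not (V and not Y), not Z):
                × closes — contains both Z and not Z.
All 14 branches close.
Every branch closed, so the negation is unsatisfiable and the formula is valid.

Valid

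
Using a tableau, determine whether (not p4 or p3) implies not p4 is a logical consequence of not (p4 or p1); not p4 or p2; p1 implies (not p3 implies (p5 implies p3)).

Yes

Initial set: {not (p4 or p1); (not p4 or p2); (p1 implies (not p3 implies (p5 implies p3))); not ((not p4 or p3) implies not p4)}.
not (p4 or p1): α-rule — add not p4, not p1.
not ((not p4 or p3) implies not p4): α-rule — add (not p4 or p3), not not p4.
× closes — contains both p4 and not p4.
All 1 branch closes.
Every branch closed, so the premises entail the conclusion.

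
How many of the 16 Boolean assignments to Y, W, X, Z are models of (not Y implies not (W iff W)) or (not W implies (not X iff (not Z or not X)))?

15

Initial set: {((not Y implies not (W iff W)) or (not W implies (not X iff (not Z or not X))))}.
((not Y implies not (W iff W)) or (not W implies (not X iff (not Z or not X)))): β-rule — branch into (not Y implies not (W iff W))  //  (not W implies (not X iff (not Z or not X))).
  branch 1 (add (not Y implies not (W iff W))):
    (not Y implies not (W iff W)): β-rule — branch into not not Y  //  not (W iff W).
      branch 1.1 (add not not Y):
        ○ open, literals {Y=T}.
      branch 1.2 (add not (W iff W)):
        not (W iff W): β-rule — branch into W, not W  //  not W, W.
          branch 1.2.1 (add W, not W):
            × closes — contains both W and not W.
          branch 1.2.2 (add not W, W):
            × closes — contains both W and not W.
  branch 2 (add (not W implies (not X iff (not Z or not X)))):
    (not W implies (not X iff (not Z or not X))): β-rule — branch into not not W  //  (not X iff (not Z or not X)).
      branch 2.1 (add not not W):
        ○ open, literals {W=T}.
      branch 2.2 (add (not X iff (not Z or not X))):
        (not X iff (not Z or not X)): β-rule — branch into not X, (not Z or not X)  //  not not X, not (not Z or not X).
          branch 2.2.1 (add not X, (not Z or not X)):
            (not Z or not X): β-rule — branch into not Z  //  not X.
              branch 2.2.1.1 (add not Z):
                ○ open, literals {X=F, Z=F}.
              branch 2.2.1.2 (add not X):
                ○ open, literals {X=F}.
          branch 2.2.2 (add not not X, not (not Z or not X)):
            not (not Z or not X): α-rule — add not not Z, not not X.
            ○ open, literals {X=T, Z=T}.
2 branches closed, 5 open.
Each open branch fixes some atoms; the unmentioned ones are free. Counting distinct full assignments: branch {Y=T} (W, X, Z) contributes 8 new; branch {W=T} (Y, X, Z) contributes 4 new; branch {X=F, Z=F} (Y, W) contributes 1 new; branch {X=F} (Y, W, Z) contributes 1 new; branch {X=T, Z=T} (Y, W) contributes 1 new. Total: 15.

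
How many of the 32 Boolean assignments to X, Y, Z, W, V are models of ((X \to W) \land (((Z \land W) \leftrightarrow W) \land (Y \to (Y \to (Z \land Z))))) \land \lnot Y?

8

Initial set: {(((X \to W) \land (((Z \land W) \leftrightarrow W) \land (Y \to (Y \to (Z \land Z))))) \land \lnot Y)}.
(((X \to W) \land (((Z \land W) \leftrightarrow W) \land (Y \to (Y \to (Z \land Z))))) \land \lnot Y): α-rule — add ((X \to W) \land (((Z \land W) \leftrightarrow W) \land (Y \to (Y \to (Z \land Z))))), \lnot Y.
((X \to W) \land (((Z \land W) \leftrightarrow W) \land (Y \to (Y \to (Z \land Z))))): α-rule — add (X \to W), (((Z \land W) \leftrightarrow W) \land (Y \to (Y \to (Z \land Z)))).
(((Z \land W) \leftrightarrow W) \land (Y \to (Y \to (Z \land Z)))): α-rule — add ((Z \land W) \leftrightarrow W), (Y \to (Y \to (Z \land Z))).
(X \to W): β-rule — branch into \lnot X  //  W.
  branch 1 (add \lnot X):
    ((Z \land W) \leftrightarrow W): β-rule — branch into (Z \land W), W  //  \lnot (Z \land W), \lnot W.
      branch 1.1 (add (Z \land W), W):
        (Z \land W): α-rule — add Z, W.
        (Y \to (Y \to (Z \land Z))): β-rule — branch into \lnot Y  //  (Y \to (Z \land Z)).
          branch 1.1.1 (add \lnot Y):
            ○ open, literals {W=1, X=0, Y=0, Z=1}.
          branch 1.1.2 (add (Y \to (Z \land Z))):
            (Y \to (Z \land Z)): β-rule — branch into \lnot Y  //  (Z \land Z).
              branch 1.1.2.1 (add \lnot Y):
                ○ open, literals {W=1, X=0, Y=0, Z=1}.
              branch 1.1.2.2 (add (Z \land Z)):
                (Z \land Z): α-rule — add Z, Z.
                ○ open, literals {W=1, X=0, Y=0, Z=1}.
      branch 1.2 (add \lnot (Z \land W), \lnot W):
        (Y \to (Y \to (Z \land Z))): β-rule — branch into \lnot Y  //  (Y \to (Z \land Z)).
          branch 1.2.1 (add \lnot Y):
            \lnot (Z \land W): β-rule — branch into \lnot Z  //  \lnot W.
              branch 1.2.1.1 (add \lnot Z):
                ○ open, literals {W=0, X=0, Y=0, Z=0}.
              branch 1.2.1.2 (add \lnot W):
                ○ open, literals {W=0, X=0, Y=0}.
          branch 1.2.2 (add (Y \to (Z \land Z))):
            \lnot (Z \land W): β-rule — branch into \lnot Z  //  \lnot W.
              branch 1.2.2.1 (add \lnot Z):
                (Y \to (Z \land Z)): β-rule — branch into \lnot Y  //  (Z \land Z).
                  branch 1.2.2.1.1 (add \lnot Y):
                    ○ open, literals {W=0, X=0, Y=0, Z=0}.
                  branch 1.2.2.1.2 (add (Z \land Z)):
                    (Z \land Z): α-rule — add Z, Z.
                    × closes — contains both Z and \lnot Z.
              branch 1.2.2.2 (add \lnot W):
                (Y \to (Z \land Z)): β-rule — branch into \lnot Y  //  (Z \land Z).
                  branch 1.2.2.2.1 (add \lnot Y):
                    ○ open, literals {W=0, X=0, Y=0}.
                  branch 1.2.2.2.2 (add (Z \land Z)):
                    (Z \land Z): α-rule — add Z, Z.
                    ○ open, literals {W=0, X=0, Y=0, Z=1}.
  branch 2 (add W):
    ((Z \land W) \leftrightarrow W): β-rule — branch into (Z \land W), W  //  \lnot (Z \land W), \lnot W.
      branch 2.1 (add (Z \land W), W):
        (Z \land W): α-rule — add Z, W.
        (Y \to (Y \to (Z \land Z))): β-rule — branch into \lnot Y  //  (Y \to (Z \land Z)).
          branch 2.1.1 (add \lnot Y):
            ○ open, literals {W=1, Y=0, Z=1}.
          branch 2.1.2 (add (Y \to (Z \land Z))):
            (Y \to (Z \land Z)): β-rule — branch into \lnot Y  //  (Z \land Z).
              branch 2.1.2.1 (add \lnot Y):
                ○ open, literals {W=1, Y=0, Z=1}.
              branch 2.1.2.2 (add (Z \land Z)):
                (Z \land Z): α-rule — add Z, Z.
                ○ open, literals {W=1, Y=0, Z=1}.
      branch 2.2 (add \lnot (Z \land W), \lnot W):
        × closes — contains both W and \lnot W.
2 branches closed, 11 open.
Each open branch fixes some atoms; the unmentioned ones are free. Counting distinct full assignments: branch {W=1, X=0, Y=0, Z=1} (V) contributes 2 new; branch {W=1, X=0, Y=0, Z=1} (V) contributes 0 new; branch {W=1, X=0, Y=0, Z=1} (V) contributes 0 new; branch {W=0, X=0, Y=0, Z=0} (V) contributes 2 new; branch {W=0, X=0, Y=0} (Z, V) contributes 2 new; branch {W=0, X=0, Y=0, Z=0} (V) contributes 0 new; branch {W=0, X=0, Y=0} (Z, V) contributes 0 new; branch {W=0, X=0, Y=0, Z=1} (V) contributes 0 new; branch {W=1, Y=0, Z=1} (X, V) contributes 2 new; branch {W=1, Y=0, Z=1} (X, V) contributes 0 new; branch {W=1, Y=0, Z=1} (X, V) contributes 0 new. Total: 8.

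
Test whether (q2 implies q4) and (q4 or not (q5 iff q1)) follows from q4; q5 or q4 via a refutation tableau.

Yes

Initial set: {T q4; T (q5 or q4); F ((q2 implies q4) and (q4 or not (q5 iff q1)))}.
T (q5 or q4): β-rule — branch into T q5  //  T q4.
  branch 1 (add T q5):
    F ((q2 implies q4) and (q4 or not (q5 iff q1))): β-rule — branch into F (q2 implies q4)  //  F (q4 or not (q5 iff q1)).
      branch 1.1 (add F (q2 implies q4)):
        F (q2 implies q4): α-rule — add T q2, F q4.
        × closes — contains both q4 and not q4.
      branch 1.2 (add F (q4 or not (q5 iff q1))):
        F (q4 or not (q5 iff q1)): α-rule — add F q4, F not (q5 iff q1).
        × closes — contains both q4 and not q4.
  branch 2 (add T q4):
    F ((q2 implies q4) and (q4 or not (q5 iff q1))): β-rule — branch into F (q2 implies q4)  //  F (q4 or not (q5 iff q1)).
      branch 2.1 (add F (q2 implies q4)):
        F (q2 implies q4): α-rule — add T q2, F q4.
        × closes — contains both q4 and not q4.
      branch 2.2 (add F (q4 or not (q5 iff q1))):
        F (q4 or not (q5 iff q1)): α-rule — add F q4, F not (q5 iff q1).
        × closes — contains both q4 and not q4.
All 4 branches close.
Every branch closed, so the premises entail the conclusion.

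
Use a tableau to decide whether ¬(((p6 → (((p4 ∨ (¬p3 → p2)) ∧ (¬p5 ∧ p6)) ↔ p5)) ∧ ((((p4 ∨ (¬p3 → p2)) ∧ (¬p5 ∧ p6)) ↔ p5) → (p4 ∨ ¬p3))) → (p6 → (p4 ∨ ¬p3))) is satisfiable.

Initial set: {T ¬(((p6 → (((p4 ∨ (¬p3 → p2)) ∧ (¬p5 ∧ p6)) ↔ p5)) ∧ ((((p4 ∨ (¬p3 → p2)) ∧ (¬p5 ∧ p6)) ↔ p5) → (p4 ∨ ¬p3))) → (p6 → (p4 ∨ ¬p3)))}.
T ¬(((p6 → (((p4 ∨ (¬p3 → p2)) ∧ (¬p5 ∧ p6)) ↔ p5)) ∧ ((((p4 ∨ (¬p3 → p2)) ∧ (¬p5 ∧ p6)) ↔ p5) → (p4 ∨ ¬p3))) → (p6 → (p4 ∨ ¬p3))): α-rule — add T ((p6 → (((p4 ∨ (¬p3 → p2)) ∧ (¬p5 ∧ p6)) ↔ p5)) ∧ ((((p4 ∨ (¬p3 → p2)) ∧ (¬p5 ∧ p6)) ↔ p5) → (p4 ∨ ¬p3))), F (p6 → (p4 ∨ ¬p3)).
T ((p6 → (((p4 ∨ (¬p3 → p2)) ∧ (¬p5 ∧ p6)) ↔ p5)) ∧ ((((p4 ∨ (¬p3 → p2)) ∧ (¬p5 ∧ p6)) ↔ p5) → (p4 ∨ ¬p3))): α-rule — add T (p6 → (((p4 ∨ (¬p3 → p2)) ∧ (¬p5 ∧ p6)) ↔ p5)), T ((((p4 ∨ (¬p3 → p2)) ∧ (¬p5 ∧ p6)) ↔ p5) → (p4 ∨ ¬p3)).
F (p6 → (p4 ∨ ¬p3)): α-rule — add T p6, F (p4 ∨ ¬p3).
F (p4 ∨ ¬p3): α-rule — add F p4, F ¬p3.
T (p6 → (((p4 ∨ (¬p3 → p2)) ∧ (¬p5 ∧ p6)) ↔ p5)): β-rule — branch into F p6  //  T (((p4 ∨ (¬p3 → p2)) ∧ (¬p5 ∧ p6)) ↔ p5).
  branch 1 (add F p6):
    × closes — contains both p6 and ¬p6.
  branch 2 (add T (((p4 ∨ (¬p3 → p2)) ∧ (¬p5 ∧ p6)) ↔ p5)):
    T ((((p4 ∨ (¬p3 → p2)) ∧ (¬p5 ∧ p6)) ↔ p5) → (p4 ∨ ¬p3)): β-rule — branch into F (((p4 ∨ (¬p3 → p2)) ∧ (¬p5 ∧ p6)) ↔ p5)  //  T (p4 ∨ ¬p3).
      branch 2.1 (add F (((p4 ∨ (¬p3 → p2)) ∧ (¬p5 ∧ p6)) ↔ p5)):
        T (((p4 ∨ (¬p3 → p2)) ∧ (¬p5 ∧ p6)) ↔ p5): β-rule — branch into T ((p4 ∨ (¬p3 → p2)) ∧ (¬p5 ∧ p6)), T p5  //  F ((p4 ∨ (¬p3 → p2)) ∧ (¬p5 ∧ p6)), F p5.
          branch 2.1.1 (add T ((p4 ∨ (¬p3 → p2)) ∧ (¬p5 ∧ p6)), T p5):
            T ((p4 ∨ (¬p3 → p2)) ∧ (¬p5 ∧ p6)): α-rule — add T (p4 ∨ (¬p3 → p2)), T (¬p5 ∧ p6).
            T (¬p5 ∧ p6): α-rule — add T ¬p5, T p6.
            × closes — contains both p5 and ¬p5.
          branch 2.1.2 (add F ((p4 ∨ (¬p3 → p2)) ∧ (¬p5 ∧ p6)), F p5):
            F (((p4 ∨ (¬p3 → p2)) ∧ (¬p5 ∧ p6)) ↔ p5): β-rule — branch into T ((p4 ∨ (¬p3 → p2)) ∧ (¬p5 ∧ p6)), F p5  //  F ((p4 ∨ (¬p3 → p2)) ∧ (¬p5 ∧ p6)), T p5.
              branch 2.1.2.1 (add T ((p4 ∨ (¬p3 → p2)) ∧ (¬p5 ∧ p6)), F p5):
                T ((p4 ∨ (¬p3 → p2)) ∧ (¬p5 ∧ p6)): α-rule — add T (p4 ∨ (¬p3 → p2)), T (¬p5 ∧ p6).
                T (¬p5 ∧ p6): α-rule — add T ¬p5, T p6.
                F ((p4 ∨ (¬p3 → p2)) ∧ (¬p5 ∧ p6)): β-rule — branch into F (p4 ∨ (¬p3 → p2))  //  F (¬p5 ∧ p6).
                  branch 2.1.2.1.1 (add F (p4 ∨ (¬p3 → p2))):
                    F (p4 ∨ (¬p3 → p2)): α-rule — add F p4, F (¬p3 → p2).
                    F (¬p3 → p2): α-rule — add T ¬p3, F p2.
                    × closes — contains both p3 and ¬p3.
                  branch 2.1.2.1.2 (add F (¬p5 ∧ p6)):
                    T (p4 ∨ (¬p3 → p2)): β-rule — branch into T p4  //  T (¬p3 → p2).
                      branch 2.1.2.1.2.1 (add T p4):
                        × closes — contains both p4 and ¬p4.
                      branch 2.1.2.1.2.2 (add T (¬p3 → p2)):
                        F (¬p5 ∧ p6): β-rule — branch into F ¬p5  //  F p6.
                          branch 2.1.2.1.2.2.1 (add F ¬p5):
                            × closes — contains both p5 and ¬p5.
                          branch 2.1.2.1.2.2.2 (add F p6):
                            × closes — contains both p6 and ¬p6.
              branch 2.1.2.2 (add F ((p4 ∨ (¬p3 → p2)) ∧ (¬p5 ∧ p6)), T p5):
                × closes — contains both p5 and ¬p5.
      branch 2.2 (add T (p4 ∨ ¬p3)):
        T (((p4 ∨ (¬p3 → p2)) ∧ (¬p5 ∧ p6)) ↔ p5): β-rule — branch into T ((p4 ∨ (¬p3 → p2)) ∧ (¬p5 ∧ p6)), T p5  //  F ((p4 ∨ (¬p3 → p2)) ∧ (¬p5 ∧ p6)), F p5.
          branch 2.2.1 (add T ((p4 ∨ (¬p3 → p2)) ∧ (¬p5 ∧ p6)), T p5):
            T ((p4 ∨ (¬p3 → p2)) ∧ (¬p5 ∧ p6)): α-rule — add T (p4 ∨ (¬p3 → p2)), T (¬p5 ∧ p6).
            T (¬p5 ∧ p6): α-rule — add T ¬p5, T p6.
            × closes — contains both p5 and ¬p5.
          branch 2.2.2 (add F ((p4 ∨ (¬p3 → p2)) ∧ (¬p5 ∧ p6)), F p5):
            T (p4 ∨ ¬p3): β-rule — branch into T p4  //  T ¬p3.
              branch 2.2.2.1 (add T p4):
                × closes — contains both p4 and ¬p4.
              branch 2.2.2.2 (add T ¬p3):
                × closes — contains both p3 and ¬p3.
All 10 branches close.
Every branch closed; the formula is unsatisfiable.

Unsatisfiable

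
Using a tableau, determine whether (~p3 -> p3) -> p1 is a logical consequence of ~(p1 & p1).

Initial set: {T ~(p1 & p1); F ((~p3 -> p3) -> p1)}.
F ((~p3 -> p3) -> p1): α-rule — add T (~p3 -> p3), F p1.
T ~(p1 & p1): β-rule — branch into F p1  //  F p1.
  branch 1 (add F p1):
    T (~p3 -> p3): β-rule — branch into F ~p3  //  T p3.
      branch 1.1 (add F ~p3):
        ○ open, literals {p1=F, p3=T}.
      branch 1.2 (add T p3):
        ○ open, literals {p1=F, p3=T}.
  branch 2 (add F p1):
    T (~p3 -> p3): β-rule — branch into F ~p3  //  T p3.
      branch 2.1 (add F ~p3):
        ○ open, literals {p1=F, p3=T}.
      branch 2.2 (add T p3):
        ○ open, literals {p1=F, p3=T}.
0 branches closed, 4 open.
An open branch gives a countermodel: p1=F, p3=T (unmentioned atoms arbitrary); the premises hold there but the conclusion fails.

No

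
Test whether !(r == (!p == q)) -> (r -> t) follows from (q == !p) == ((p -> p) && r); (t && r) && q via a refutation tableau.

Initial set: {((q == !p) == ((p -> p) && r)); ((t && r) && q); !(!(r == (!p == q)) -> (r -> t))}.
((t && r) && q): α-rule — add (t && r), q.
!(!(r == (!p == q)) -> (r -> t)): α-rule — add !(r == (!p == q)), !(r -> t).
(t && r): α-rule — add t, r.
!(r -> t): α-rule — add r, !t.
× closes — contains both t and !t.
All 1 branch closes.
Every branch closed, so the premises entail the conclusion.

Yes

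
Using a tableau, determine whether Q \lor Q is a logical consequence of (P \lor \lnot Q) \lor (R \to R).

Initial set: {((P \lor \lnot Q) \lor (R \to R)); \lnot (Q \lor Q)}.
\lnot (Q \lor Q): α-rule — add \lnot Q, \lnot Q.
((P \lor \lnot Q) \lor (R \to R)): β-rule — branch into (P \lor \lnot Q)  //  (R \to R).
  branch 1 (add (P \lor \lnot Q)):
    (P \lor \lnot Q): β-rule — branch into P  //  \lnot Q.
      branch 1.1 (add P):
        ○ open, literals {P=1, Q=0}.
      branch 1.2 (add \lnot Q):
        ○ open, literals {Q=0}.
  branch 2 (add (R \to R)):
    (R \to R): β-rule — branch into \lnot R  //  R.
      branch 2.1 (add \lnot R):
        ○ open, literals {Q=0, R=0}.
      branch 2.2 (add R):
        ○ open, literals {Q=0, R=1}.
0 branches closed, 4 open.
An open branch gives a countermodel: P=1, Q=0 (unmentioned atoms arbitrary); the premises hold there but the conclusion fails.

No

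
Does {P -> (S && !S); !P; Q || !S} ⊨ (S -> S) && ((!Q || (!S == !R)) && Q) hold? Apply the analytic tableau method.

No

Initial set: {(P -> (S && !S)); !P; (Q || !S); !((S -> S) && ((!Q || (!S == !R)) && Q))}.
(P -> (S && !S)): β-rule — branch into !P  //  (S && !S).
  branch 1 (add !P):
    (Q || !S): β-rule — branch into Q  //  !S.
      branch 1.1 (add Q):
        !((S -> S) && ((!Q || (!S == !R)) && Q)): β-rule — branch into !(S -> S)  //  !((!Q || (!S == !R)) && Q).
          branch 1.1.1 (add !(S -> S)):
            !(S -> S): α-rule — add S, !S.
            × closes — contains both S and !S.
          branch 1.1.2 (add !((!Q || (!S == !R)) && Q)):
            !((!Q || (!S == !R)) && Q): β-rule — branch into !(!Q || (!S == !R))  //  !Q.
              branch 1.1.2.1 (add !(!Q || (!S == !R))):
                !(!Q || (!S == !R)): α-rule — add !!Q, !(!S == !R).
                !(!S == !R): β-rule — branch into !S, !!R  //  !!S, !R.
                  branch 1.1.2.1.1 (add !S, !!R):
                    ○ open, literals {P=F, Q=T, R=T, S=F}.
                  branch 1.1.2.1.2 (add !!S, !R):
                    ○ open, literals {P=F, Q=T, R=F, S=T}.
              branch 1.1.2.2 (add !Q):
                × closes — contains both Q and !Q.
      branch 1.2 (add !S):
        !((S -> S) && ((!Q || (!S == !R)) && Q)): β-rule — branch into !(S -> S)  //  !((!Q || (!S == !R)) && Q).
          branch 1.2.1 (add !(S -> S)):
            !(S -> S): α-rule — add S, !S.
            × closes — contains both S and !S.
          branch 1.2.2 (add !((!Q || (!S == !R)) && Q)):
            !((!Q || (!S == !R)) && Q): β-rule — branch into !(!Q || (!S == !R))  //  !Q.
              branch 1.2.2.1 (add !(!Q || (!S == !R))):
                !(!Q || (!S == !R)): α-rule — add !!Q, !(!S == !R).
                !(!S == !R): β-rule — branch into !S, !!R  //  !!S, !R.
                  branch 1.2.2.1.1 (add !S, !!R):
                    ○ open, literals {P=F, Q=T, R=T, S=F}.
                  branch 1.2.2.1.2 (add !!S, !R):
                    × closes — contains both S and !S.
              branch 1.2.2.2 (add !Q):
                ○ open, literals {P=F, Q=F, S=F}.
  branch 2 (add (S && !S)):
    (S && !S): α-rule — add S, !S.
    × closes — contains both S and !S.
5 branches closed, 4 open.
An open branch gives a countermodel: P=F, Q=T, R=T, S=F (unmentioned atoms arbitrary); the premises hold there but the conclusion fails.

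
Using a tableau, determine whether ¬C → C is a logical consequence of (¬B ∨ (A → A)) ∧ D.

Initial set: {((¬B ∨ (A → A)) ∧ D); ¬(¬C → C)}.
((¬B ∨ (A → A)) ∧ D): α-rule — add (¬B ∨ (A → A)), D.
¬(¬C → C): α-rule — add ¬C, ¬C.
(¬B ∨ (A → A)): β-rule — branch into ¬B  //  (A → A).
  branch 1 (add ¬B):
    ○ open, literals {B=0, C=0, D=1}.
  branch 2 (add (A → A)):
    (A → A): β-rule — branch into ¬A  //  A.
      branch 2.1 (add ¬A):
        ○ open, literals {A=0, C=0, D=1}.
      branch 2.2 (add A):
        ○ open, literals {A=1, C=0, D=1}.
0 branches closed, 3 open.
An open branch gives a countermodel: B=0, C=0, D=1 (unmentioned atoms arbitrary); the premises hold there but the conclusion fails.

No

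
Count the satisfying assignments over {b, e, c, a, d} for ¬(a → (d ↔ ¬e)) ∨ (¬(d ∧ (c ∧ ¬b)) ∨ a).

30

Initial set: {(¬(a → (d ↔ ¬e)) ∨ (¬(d ∧ (c ∧ ¬b)) ∨ a))}.
(¬(a → (d ↔ ¬e)) ∨ (¬(d ∧ (c ∧ ¬b)) ∨ a)): β-rule — branch into ¬(a → (d ↔ ¬e))  //  (¬(d ∧ (c ∧ ¬b)) ∨ a).
  branch 1 (add ¬(a → (d ↔ ¬e))):
    ¬(a → (d ↔ ¬e)): α-rule — add a, ¬(d ↔ ¬e).
    ¬(d ↔ ¬e): β-rule — branch into d, ¬¬e  //  ¬d, ¬e.
      branch 1.1 (add d, ¬¬e):
        ○ open, literals {a=1, d=1, e=1}.
      branch 1.2 (add ¬d, ¬e):
        ○ open, literals {a=1, d=0, e=0}.
  branch 2 (add (¬(d ∧ (c ∧ ¬b)) ∨ a)):
    (¬(d ∧ (c ∧ ¬b)) ∨ a): β-rule — branch into ¬(d ∧ (c ∧ ¬b))  //  a.
      branch 2.1 (add ¬(d ∧ (c ∧ ¬b))):
        ¬(d ∧ (c ∧ ¬b)): β-rule — branch into ¬d  //  ¬(c ∧ ¬b).
          branch 2.1.1 (add ¬d):
            ○ open, literals {d=0}.
          branch 2.1.2 (add ¬(c ∧ ¬b)):
            ¬(c ∧ ¬b): β-rule — branch into ¬c  //  ¬¬b.
              branch 2.1.2.1 (add ¬c):
                ○ open, literals {c=0}.
              branch 2.1.2.2 (add ¬¬b):
                ○ open, literals {b=1}.
      branch 2.2 (add a):
        ○ open, literals {a=1}.
0 branches closed, 6 open.
Each open branch fixes some atoms; the unmentioned ones are free. Counting distinct full assignments: branch {a=1, d=1, e=1} (b, c) contributes 4 new; branch {a=1, d=0, e=0} (b, c) contributes 4 new; branch {d=0} (b, e, c, a) contributes 12 new; branch {c=0} (b, e, a, d) contributes 6 new; branch {b=1} (e, c, a, d) contributes 3 new; branch {a=1} (b, e, c, d) contributes 1 new. Total: 30.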